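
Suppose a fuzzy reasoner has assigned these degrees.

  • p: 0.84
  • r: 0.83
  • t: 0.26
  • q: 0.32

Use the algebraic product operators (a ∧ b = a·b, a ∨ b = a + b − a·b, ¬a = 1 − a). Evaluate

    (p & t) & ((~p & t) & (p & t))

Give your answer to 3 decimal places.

p & t = a·b on (0.8400, 0.2600) = 0.2184
~p = 1 − 0.8400 = 0.1600
~p & t = a·b on (0.1600, 0.2600) = 0.0416
p & t = a·b on (0.8400, 0.2600) = 0.2184
(~p & t) & (p & t) = a·b on (0.0416, 0.2184) = 0.0091
(p & t) & ((~p & t) & (p & t)) = a·b on (0.2184, 0.0091) = 0.0020

0.002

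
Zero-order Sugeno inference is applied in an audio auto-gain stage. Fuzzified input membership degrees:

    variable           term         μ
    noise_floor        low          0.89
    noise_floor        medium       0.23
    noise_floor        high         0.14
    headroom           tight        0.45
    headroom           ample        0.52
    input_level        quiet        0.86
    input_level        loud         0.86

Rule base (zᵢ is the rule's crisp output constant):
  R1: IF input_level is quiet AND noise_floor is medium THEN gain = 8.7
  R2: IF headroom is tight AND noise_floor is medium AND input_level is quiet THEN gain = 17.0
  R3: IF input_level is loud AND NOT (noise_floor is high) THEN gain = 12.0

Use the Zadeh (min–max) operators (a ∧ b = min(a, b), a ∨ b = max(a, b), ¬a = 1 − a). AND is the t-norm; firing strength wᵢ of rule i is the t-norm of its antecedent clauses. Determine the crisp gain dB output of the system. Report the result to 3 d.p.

12.296

R1 (z=8.7): quiet=0.86, medium=0.23; AND[min(a, b)] → w = 0.23
R2 (z=17.0): tight=0.45, medium=0.23, quiet=0.86; AND[min(a, b)] → w = 0.23
R3 (z=12.0): loud=0.86, ¬high=1−0.14=0.86; AND[min(a, b)] → w = 0.86
Weighted average = (0.23·8.7 + 0.23·17.0 + 0.86·12.0) / (0.23 + 0.23 + 0.86)
  = 16.2310 / 1.3200 = 12.296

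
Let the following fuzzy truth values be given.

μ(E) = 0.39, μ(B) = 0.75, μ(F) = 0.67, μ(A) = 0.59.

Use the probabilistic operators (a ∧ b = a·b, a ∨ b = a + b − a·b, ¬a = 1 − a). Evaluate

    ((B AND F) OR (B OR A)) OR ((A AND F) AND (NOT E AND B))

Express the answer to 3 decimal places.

0.958

B AND F = a·b on (0.7500, 0.6700) = 0.5025
B OR A = a + b − a·b on (0.7500, 0.5900) = 0.8975
(B AND F) OR (B OR A) = a + b − a·b on (0.5025, 0.8975) = 0.9490
A AND F = a·b on (0.5900, 0.6700) = 0.3953
NOT E = 1 − 0.3900 = 0.6100
NOT E AND B = a·b on (0.6100, 0.7500) = 0.4575
(A AND F) AND (NOT E AND B) = a·b on (0.3953, 0.4575) = 0.1808
((B AND F) OR (B OR A)) OR ((A AND F) AND (NOT E AND B)) = a + b − a·b on (0.9490, 0.1808) = 0.9582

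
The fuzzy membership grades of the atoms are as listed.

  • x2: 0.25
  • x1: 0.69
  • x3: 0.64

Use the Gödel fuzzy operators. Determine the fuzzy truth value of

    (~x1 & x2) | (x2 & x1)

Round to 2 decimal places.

~x1 = 1 − 0.69 = 0.31
~x1 & x2 = min(a, b) on (0.31, 0.25) = 0.25
x2 & x1 = min(a, b) on (0.25, 0.69) = 0.25
(~x1 & x2) | (x2 & x1) = max(a, b) on (0.25, 0.25) = 0.25

0.25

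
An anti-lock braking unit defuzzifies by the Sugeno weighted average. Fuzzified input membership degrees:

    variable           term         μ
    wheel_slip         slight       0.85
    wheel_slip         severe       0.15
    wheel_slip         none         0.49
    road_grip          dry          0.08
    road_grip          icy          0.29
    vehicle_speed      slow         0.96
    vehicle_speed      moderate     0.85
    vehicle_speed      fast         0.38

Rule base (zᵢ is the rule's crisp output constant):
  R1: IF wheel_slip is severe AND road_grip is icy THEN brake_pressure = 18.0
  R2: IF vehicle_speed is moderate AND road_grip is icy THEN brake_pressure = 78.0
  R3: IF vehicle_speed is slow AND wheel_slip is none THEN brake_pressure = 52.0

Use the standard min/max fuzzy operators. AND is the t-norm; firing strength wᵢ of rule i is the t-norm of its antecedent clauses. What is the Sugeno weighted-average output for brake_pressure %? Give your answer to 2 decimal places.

R1 (z=18.0): severe=0.15, icy=0.29; AND[min(a, b)] → w = 0.15
R2 (z=78.0): moderate=0.85, icy=0.29; AND[min(a, b)] → w = 0.29
R3 (z=52.0): slow=0.96, none=0.49; AND[min(a, b)] → w = 0.49
Weighted average = (0.15·18.0 + 0.29·78.0 + 0.49·52.0) / (0.15 + 0.29 + 0.49)
  = 50.8000 / 0.9300 = 54.62

54.62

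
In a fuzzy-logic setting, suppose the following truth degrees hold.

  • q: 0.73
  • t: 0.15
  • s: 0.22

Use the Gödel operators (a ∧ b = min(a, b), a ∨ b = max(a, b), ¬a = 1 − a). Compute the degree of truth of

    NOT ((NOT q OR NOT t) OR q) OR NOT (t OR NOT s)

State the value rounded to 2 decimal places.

0.22

NOT q = 1 − 0.73 = 0.27
NOT t = 1 − 0.15 = 0.85
NOT q OR NOT t = max(a, b) on (0.27, 0.85) = 0.85
(NOT q OR NOT t) OR q = max(a, b) on (0.85, 0.73) = 0.85
NOT ((NOT q OR NOT t) OR q) = 1 − 0.85 = 0.15
NOT s = 1 − 0.22 = 0.78
t OR NOT s = max(a, b) on (0.15, 0.78) = 0.78
NOT (t OR NOT s) = 1 − 0.78 = 0.22
NOT ((NOT q OR NOT t) OR q) OR NOT (t OR NOT s) = max(a, b) on (0.15, 0.22) = 0.22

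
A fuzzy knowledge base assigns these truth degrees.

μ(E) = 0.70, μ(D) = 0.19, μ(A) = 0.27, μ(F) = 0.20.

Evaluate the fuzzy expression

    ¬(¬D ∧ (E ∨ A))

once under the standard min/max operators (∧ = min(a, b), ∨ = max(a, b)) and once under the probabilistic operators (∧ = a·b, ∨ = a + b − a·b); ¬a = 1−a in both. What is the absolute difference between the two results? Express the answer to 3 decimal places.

0.067

Under standard min/max:
  ¬D = 1 − 0.19 = 0.81
  E ∨ A = max(a, b) on (0.70, 0.27) = 0.70
  ¬D ∧ (E ∨ A) = min(a, b) on (0.81, 0.70) = 0.70
  ¬(¬D ∧ (E ∨ A)) = 1 − 0.70 = 0.30
  → value = 0.3000
Under probabilistic:
  ¬D = 1 − 0.1900 = 0.8100
  E ∨ A = a + b − a·b on (0.7000, 0.2700) = 0.7810
  ¬D ∧ (E ∨ A) = a·b on (0.8100, 0.7810) = 0.6326
  ¬(¬D ∧ (E ∨ A)) = 1 − 0.6326 = 0.3674
  → value = 0.3674
|0.3000 − 0.3674| = 0.067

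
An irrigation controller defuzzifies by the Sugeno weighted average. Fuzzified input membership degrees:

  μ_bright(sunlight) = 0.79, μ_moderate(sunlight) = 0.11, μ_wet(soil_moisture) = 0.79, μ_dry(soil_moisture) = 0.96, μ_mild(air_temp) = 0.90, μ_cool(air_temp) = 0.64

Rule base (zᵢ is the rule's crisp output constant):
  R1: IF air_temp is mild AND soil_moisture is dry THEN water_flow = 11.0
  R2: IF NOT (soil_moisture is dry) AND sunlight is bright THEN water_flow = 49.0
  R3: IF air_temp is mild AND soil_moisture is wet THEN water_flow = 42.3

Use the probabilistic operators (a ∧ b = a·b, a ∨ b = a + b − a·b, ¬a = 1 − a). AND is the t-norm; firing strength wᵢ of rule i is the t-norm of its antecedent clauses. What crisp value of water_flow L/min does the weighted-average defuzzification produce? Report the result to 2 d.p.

25.60

R1 (z=11.0): mild=0.90, dry=0.96; AND[a·b] → w = 0.8640
R2 (z=49.0): ¬dry=1−0.96=0.04, bright=0.79; AND[a·b] → w = 0.0316
R3 (z=42.3): mild=0.90, wet=0.79; AND[a·b] → w = 0.7110
Weighted average = (0.8640·11.0 + 0.0316·49.0 + 0.7110·42.3) / (0.8640 + 0.0316 + 0.7110)
  = 41.1277 / 1.6066 = 25.60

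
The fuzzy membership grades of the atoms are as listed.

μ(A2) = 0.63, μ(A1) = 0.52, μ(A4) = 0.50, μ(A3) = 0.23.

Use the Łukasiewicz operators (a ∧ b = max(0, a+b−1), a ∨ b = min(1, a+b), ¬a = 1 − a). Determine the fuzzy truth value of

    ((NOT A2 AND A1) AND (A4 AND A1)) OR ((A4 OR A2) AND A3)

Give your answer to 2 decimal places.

NOT A2 = 1 − 0.63 = 0.37
NOT A2 AND A1 = max(0, a+b−1) on (0.37, 0.52) = 0.00
A4 AND A1 = max(0, a+b−1) on (0.50, 0.52) = 0.02
(NOT A2 AND A1) AND (A4 AND A1) = max(0, a+b−1) on (0.00, 0.02) = 0.00
A4 OR A2 = min(1, a+b) on (0.50, 0.63) = 1.00
(A4 OR A2) AND A3 = max(0, a+b−1) on (1.00, 0.23) = 0.23
((NOT A2 AND A1) AND (A4 AND A1)) OR ((A4 OR A2) AND A3) = min(1, a+b) on (0.00, 0.23) = 0.23

0.23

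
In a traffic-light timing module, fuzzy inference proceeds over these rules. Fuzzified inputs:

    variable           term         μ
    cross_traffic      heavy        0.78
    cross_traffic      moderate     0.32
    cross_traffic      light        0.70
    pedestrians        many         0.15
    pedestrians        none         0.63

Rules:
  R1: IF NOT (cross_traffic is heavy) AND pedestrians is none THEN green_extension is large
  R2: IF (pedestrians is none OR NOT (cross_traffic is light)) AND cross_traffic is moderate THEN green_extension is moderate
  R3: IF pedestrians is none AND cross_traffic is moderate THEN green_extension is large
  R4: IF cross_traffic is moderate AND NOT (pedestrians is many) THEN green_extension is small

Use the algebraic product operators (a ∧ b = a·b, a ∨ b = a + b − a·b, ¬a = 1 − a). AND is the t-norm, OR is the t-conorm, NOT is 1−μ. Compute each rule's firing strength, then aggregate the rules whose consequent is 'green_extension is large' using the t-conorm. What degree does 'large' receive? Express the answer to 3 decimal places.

0.312

R1: ¬heavy=1−0.78=0.22, none=0.63; AND[a·b] → w = 0.1386
R2: (none=0.63 OR ¬light=1−0.70=0.30) = 0.7410; AND[a·b] with moderate=0.32 → w = 0.2371
R3: none=0.63, moderate=0.32; AND[a·b] → w = 0.2016
R4: moderate=0.32, ¬many=1−0.15=0.85; AND[a·b] → w = 0.2720
Rules with consequent 'large': {R1, R3} → strengths 0.1386, 0.2016
Aggregate via t-conorm [a + b − a·b]: 0.3123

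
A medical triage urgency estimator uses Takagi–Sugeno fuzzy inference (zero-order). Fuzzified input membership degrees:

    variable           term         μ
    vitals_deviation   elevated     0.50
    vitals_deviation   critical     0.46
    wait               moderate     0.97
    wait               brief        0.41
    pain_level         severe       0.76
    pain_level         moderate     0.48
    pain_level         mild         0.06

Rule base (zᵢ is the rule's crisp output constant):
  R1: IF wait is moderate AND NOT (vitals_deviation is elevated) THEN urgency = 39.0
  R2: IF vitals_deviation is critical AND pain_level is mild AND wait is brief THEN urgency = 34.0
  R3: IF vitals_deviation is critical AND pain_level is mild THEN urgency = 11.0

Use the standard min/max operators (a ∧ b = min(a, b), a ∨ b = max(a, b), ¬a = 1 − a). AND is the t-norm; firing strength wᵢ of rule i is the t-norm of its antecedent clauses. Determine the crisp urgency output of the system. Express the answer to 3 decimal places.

R1 (z=39.0): moderate=0.97, ¬elevated=1−0.50=0.50; AND[min(a, b)] → w = 0.50
R2 (z=34.0): critical=0.46, mild=0.06, brief=0.41; AND[min(a, b)] → w = 0.06
R3 (z=11.0): critical=0.46, mild=0.06; AND[min(a, b)] → w = 0.06
Weighted average = (0.50·39.0 + 0.06·34.0 + 0.06·11.0) / (0.50 + 0.06 + 0.06)
  = 22.2000 / 0.6200 = 35.806

35.806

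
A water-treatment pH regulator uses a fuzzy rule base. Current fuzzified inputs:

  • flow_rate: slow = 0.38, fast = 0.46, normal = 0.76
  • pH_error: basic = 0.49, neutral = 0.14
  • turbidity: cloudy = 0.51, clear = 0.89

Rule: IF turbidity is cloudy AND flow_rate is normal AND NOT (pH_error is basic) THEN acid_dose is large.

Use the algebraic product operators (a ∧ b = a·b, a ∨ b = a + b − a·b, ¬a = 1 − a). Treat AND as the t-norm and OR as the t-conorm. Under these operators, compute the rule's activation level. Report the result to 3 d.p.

firing strength: cloudy=0.51, normal=0.76, ¬basic=1−0.49=0.51; AND[a·b] → w = 0.1977

0.198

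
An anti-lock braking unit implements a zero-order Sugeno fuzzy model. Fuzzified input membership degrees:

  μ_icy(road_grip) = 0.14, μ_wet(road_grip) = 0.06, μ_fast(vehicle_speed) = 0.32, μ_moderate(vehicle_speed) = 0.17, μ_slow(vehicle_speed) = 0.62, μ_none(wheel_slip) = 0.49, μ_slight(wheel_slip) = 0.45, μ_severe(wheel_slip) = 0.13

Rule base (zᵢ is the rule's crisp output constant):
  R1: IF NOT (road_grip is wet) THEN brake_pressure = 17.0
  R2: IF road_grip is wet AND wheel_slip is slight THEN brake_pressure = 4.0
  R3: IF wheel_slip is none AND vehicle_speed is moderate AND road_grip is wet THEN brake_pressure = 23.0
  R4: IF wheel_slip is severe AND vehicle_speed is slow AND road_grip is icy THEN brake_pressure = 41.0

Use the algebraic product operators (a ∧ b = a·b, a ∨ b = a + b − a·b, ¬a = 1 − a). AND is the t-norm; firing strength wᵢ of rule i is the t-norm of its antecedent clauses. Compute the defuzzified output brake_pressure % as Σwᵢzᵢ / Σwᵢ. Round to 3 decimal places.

16.949

R1 (z=17.0): ¬wet=1−0.06=0.94 → w = 0.9400
R2 (z=4.0): wet=0.06, slight=0.45; AND[a·b] → w = 0.0270
R3 (z=23.0): none=0.49, moderate=0.17, wet=0.06; AND[a·b] → w = 0.0050
R4 (z=41.0): severe=0.13, slow=0.62, icy=0.14; AND[a·b] → w = 0.0113
Weighted average = (0.9400·17.0 + 0.0270·4.0 + 0.0050·23.0 + 0.0113·41.0) / (0.9400 + 0.0270 + 0.0050 + 0.0113)
  = 16.6656 / 0.9833 = 16.949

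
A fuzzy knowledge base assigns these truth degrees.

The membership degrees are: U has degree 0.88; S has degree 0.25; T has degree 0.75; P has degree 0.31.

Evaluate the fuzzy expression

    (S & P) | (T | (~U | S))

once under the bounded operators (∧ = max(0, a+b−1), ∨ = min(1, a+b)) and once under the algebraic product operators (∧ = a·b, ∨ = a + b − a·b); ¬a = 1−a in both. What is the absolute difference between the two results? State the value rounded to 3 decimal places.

Under bounded:
  S & P = max(0, a+b−1) on (0.25, 0.31) = 0.00
  ~U = 1 − 0.88 = 0.12
  ~U | S = min(1, a+b) on (0.12, 0.25) = 0.37
  T | (~U | S) = min(1, a+b) on (0.75, 0.37) = 1.00
  (S & P) | (T | (~U | S)) = min(1, a+b) on (0.00, 1.00) = 1.00
  → value = 1.0000
Under algebraic product:
  S & P = a·b on (0.2500, 0.3100) = 0.0775
  ~U = 1 − 0.8800 = 0.1200
  ~U | S = a + b − a·b on (0.1200, 0.2500) = 0.3400
  T | (~U | S) = a + b − a·b on (0.7500, 0.3400) = 0.8350
  (S & P) | (T | (~U | S)) = a + b − a·b on (0.0775, 0.8350) = 0.8478
  → value = 0.8478
|1.0000 − 0.8478| = 0.152

0.152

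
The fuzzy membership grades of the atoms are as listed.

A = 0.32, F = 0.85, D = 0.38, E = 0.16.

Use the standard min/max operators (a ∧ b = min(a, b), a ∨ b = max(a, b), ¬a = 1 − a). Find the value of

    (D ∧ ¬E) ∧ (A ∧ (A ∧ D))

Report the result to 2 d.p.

¬E = 1 − 0.16 = 0.84
D ∧ ¬E = min(a, b) on (0.38, 0.84) = 0.38
A ∧ D = min(a, b) on (0.32, 0.38) = 0.32
A ∧ (A ∧ D) = min(a, b) on (0.32, 0.32) = 0.32
(D ∧ ¬E) ∧ (A ∧ (A ∧ D)) = min(a, b) on (0.38, 0.32) = 0.32

0.32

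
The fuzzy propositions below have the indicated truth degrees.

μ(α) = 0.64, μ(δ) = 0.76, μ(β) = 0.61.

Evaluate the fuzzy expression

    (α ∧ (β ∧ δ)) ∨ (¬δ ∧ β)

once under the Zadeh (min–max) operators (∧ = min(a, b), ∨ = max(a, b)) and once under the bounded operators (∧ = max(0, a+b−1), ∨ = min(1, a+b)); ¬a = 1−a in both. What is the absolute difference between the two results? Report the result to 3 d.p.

0.600

Under Zadeh (min–max):
  β ∧ δ = min(a, b) on (0.61, 0.76) = 0.61
  α ∧ (β ∧ δ) = min(a, b) on (0.64, 0.61) = 0.61
  ¬δ = 1 − 0.76 = 0.24
  ¬δ ∧ β = min(a, b) on (0.24, 0.61) = 0.24
  (α ∧ (β ∧ δ)) ∨ (¬δ ∧ β) = max(a, b) on (0.61, 0.24) = 0.61
  → value = 0.6100
Under bounded:
  β ∧ δ = max(0, a+b−1) on (0.61, 0.76) = 0.37
  α ∧ (β ∧ δ) = max(0, a+b−1) on (0.64, 0.37) = 0.01
  ¬δ = 1 − 0.76 = 0.24
  ¬δ ∧ β = max(0, a+b−1) on (0.24, 0.61) = 0.00
  (α ∧ (β ∧ δ)) ∨ (¬δ ∧ β) = min(1, a+b) on (0.01, 0.00) = 0.01
  → value = 0.0100
|0.6100 − 0.0100| = 0.600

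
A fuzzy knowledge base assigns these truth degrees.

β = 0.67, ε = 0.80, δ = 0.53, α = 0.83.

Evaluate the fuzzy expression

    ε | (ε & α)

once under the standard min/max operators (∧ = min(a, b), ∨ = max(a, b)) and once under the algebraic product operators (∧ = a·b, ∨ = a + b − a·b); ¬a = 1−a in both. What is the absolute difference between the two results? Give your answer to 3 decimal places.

Under standard min/max:
  ε & α = min(a, b) on (0.80, 0.83) = 0.80
  ε | (ε & α) = max(a, b) on (0.80, 0.80) = 0.80
  → value = 0.8000
Under algebraic product:
  ε & α = a·b on (0.8000, 0.8300) = 0.6640
  ε | (ε & α) = a + b − a·b on (0.8000, 0.6640) = 0.9328
  → value = 0.9328
|0.8000 − 0.9328| = 0.133

0.133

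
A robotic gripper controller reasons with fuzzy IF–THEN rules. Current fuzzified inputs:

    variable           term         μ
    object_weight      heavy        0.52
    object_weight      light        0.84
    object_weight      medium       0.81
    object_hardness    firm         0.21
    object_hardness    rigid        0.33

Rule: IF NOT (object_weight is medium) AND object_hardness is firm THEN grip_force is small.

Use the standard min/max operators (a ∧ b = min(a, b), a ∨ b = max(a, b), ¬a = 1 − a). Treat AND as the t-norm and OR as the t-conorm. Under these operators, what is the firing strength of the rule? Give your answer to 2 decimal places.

firing strength: ¬medium=1−0.81=0.19, firm=0.21; AND[min(a, b)] → w = 0.19

0.19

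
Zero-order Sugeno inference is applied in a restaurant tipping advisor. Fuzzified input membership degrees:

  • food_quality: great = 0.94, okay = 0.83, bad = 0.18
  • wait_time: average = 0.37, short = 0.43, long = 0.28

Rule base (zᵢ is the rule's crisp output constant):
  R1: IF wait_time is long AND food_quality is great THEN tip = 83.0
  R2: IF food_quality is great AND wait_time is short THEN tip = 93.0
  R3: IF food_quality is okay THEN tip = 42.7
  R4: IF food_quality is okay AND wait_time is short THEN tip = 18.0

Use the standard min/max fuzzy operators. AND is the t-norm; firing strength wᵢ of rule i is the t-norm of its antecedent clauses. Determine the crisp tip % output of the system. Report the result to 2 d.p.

R1 (z=83.0): long=0.28, great=0.94; AND[min(a, b)] → w = 0.28
R2 (z=93.0): great=0.94, short=0.43; AND[min(a, b)] → w = 0.43
R3 (z=42.7): okay=0.83 → w = 0.83
R4 (z=18.0): okay=0.83, short=0.43; AND[min(a, b)] → w = 0.43
Weighted average = (0.28·83.0 + 0.43·93.0 + 0.83·42.7 + 0.43·18.0) / (0.28 + 0.43 + 0.83 + 0.43)
  = 106.4110 / 1.9700 = 54.02

54.02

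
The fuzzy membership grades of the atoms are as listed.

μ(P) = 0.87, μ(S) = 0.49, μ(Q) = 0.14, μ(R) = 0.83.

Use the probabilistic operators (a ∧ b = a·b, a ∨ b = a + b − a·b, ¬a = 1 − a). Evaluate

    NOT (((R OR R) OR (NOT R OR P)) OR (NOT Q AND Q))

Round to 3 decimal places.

0.003

R OR R = a + b − a·b on (0.8300, 0.8300) = 0.9711
NOT R = 1 − 0.8300 = 0.1700
NOT R OR P = a + b − a·b on (0.1700, 0.8700) = 0.8921
(R OR R) OR (NOT R OR P) = a + b − a·b on (0.9711, 0.8921) = 0.9969
NOT Q = 1 − 0.1400 = 0.8600
NOT Q AND Q = a·b on (0.8600, 0.1400) = 0.1204
((R OR R) OR (NOT R OR P)) OR (NOT Q AND Q) = a + b − a·b on (0.9969, 0.1204) = 0.9973
NOT (((R OR R) OR (NOT R OR P)) OR (NOT Q AND Q)) = 1 − 0.9973 = 0.0027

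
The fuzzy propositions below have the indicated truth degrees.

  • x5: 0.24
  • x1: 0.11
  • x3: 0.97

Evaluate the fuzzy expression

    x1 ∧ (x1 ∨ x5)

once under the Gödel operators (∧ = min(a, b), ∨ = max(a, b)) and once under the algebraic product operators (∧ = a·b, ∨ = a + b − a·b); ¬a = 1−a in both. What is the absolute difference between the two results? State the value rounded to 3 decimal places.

0.074

Under Gödel:
  x1 ∨ x5 = max(a, b) on (0.11, 0.24) = 0.24
  x1 ∧ (x1 ∨ x5) = min(a, b) on (0.11, 0.24) = 0.11
  → value = 0.1100
Under algebraic product:
  x1 ∨ x5 = a + b − a·b on (0.1100, 0.2400) = 0.3236
  x1 ∧ (x1 ∨ x5) = a·b on (0.1100, 0.3236) = 0.0356
  → value = 0.0356
|0.1100 − 0.0356| = 0.074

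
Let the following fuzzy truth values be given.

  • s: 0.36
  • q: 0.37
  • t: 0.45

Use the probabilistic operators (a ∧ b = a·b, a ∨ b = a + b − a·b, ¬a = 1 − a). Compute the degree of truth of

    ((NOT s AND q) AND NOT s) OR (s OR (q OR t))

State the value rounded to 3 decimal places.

0.812

NOT s = 1 − 0.3600 = 0.6400
NOT s AND q = a·b on (0.6400, 0.3700) = 0.2368
NOT s = 1 − 0.3600 = 0.6400
(NOT s AND q) AND NOT s = a·b on (0.2368, 0.6400) = 0.1516
q OR t = a + b − a·b on (0.3700, 0.4500) = 0.6535
s OR (q OR t) = a + b − a·b on (0.3600, 0.6535) = 0.7782
((NOT s AND q) AND NOT s) OR (s OR (q OR t)) = a + b − a·b on (0.1516, 0.7782) = 0.8118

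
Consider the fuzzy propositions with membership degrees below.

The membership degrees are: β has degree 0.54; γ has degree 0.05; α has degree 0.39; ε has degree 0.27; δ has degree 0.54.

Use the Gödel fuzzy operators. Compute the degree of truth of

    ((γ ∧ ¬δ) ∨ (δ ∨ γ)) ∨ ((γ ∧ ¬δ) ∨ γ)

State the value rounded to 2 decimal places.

¬δ = 1 − 0.54 = 0.46
γ ∧ ¬δ = min(a, b) on (0.05, 0.46) = 0.05
δ ∨ γ = max(a, b) on (0.54, 0.05) = 0.54
(γ ∧ ¬δ) ∨ (δ ∨ γ) = max(a, b) on (0.05, 0.54) = 0.54
¬δ = 1 − 0.54 = 0.46
γ ∧ ¬δ = min(a, b) on (0.05, 0.46) = 0.05
(γ ∧ ¬δ) ∨ γ = max(a, b) on (0.05, 0.05) = 0.05
((γ ∧ ¬δ) ∨ (δ ∨ γ)) ∨ ((γ ∧ ¬δ) ∨ γ) = max(a, b) on (0.54, 0.05) = 0.54

0.54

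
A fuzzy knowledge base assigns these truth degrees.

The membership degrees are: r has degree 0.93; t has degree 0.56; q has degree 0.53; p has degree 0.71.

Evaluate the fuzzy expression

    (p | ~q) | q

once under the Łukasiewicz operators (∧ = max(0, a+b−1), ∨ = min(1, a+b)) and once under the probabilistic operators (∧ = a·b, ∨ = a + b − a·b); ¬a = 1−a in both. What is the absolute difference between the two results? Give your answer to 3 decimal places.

0.072

Under Łukasiewicz:
  ~q = 1 − 0.53 = 0.47
  p | ~q = min(1, a+b) on (0.71, 0.47) = 1.00
  (p | ~q) | q = min(1, a+b) on (1.00, 0.53) = 1.00
  → value = 1.0000
Under probabilistic:
  ~q = 1 − 0.5300 = 0.4700
  p | ~q = a + b − a·b on (0.7100, 0.4700) = 0.8463
  (p | ~q) | q = a + b − a·b on (0.8463, 0.5300) = 0.9278
  → value = 0.9278
|1.0000 − 0.9278| = 0.072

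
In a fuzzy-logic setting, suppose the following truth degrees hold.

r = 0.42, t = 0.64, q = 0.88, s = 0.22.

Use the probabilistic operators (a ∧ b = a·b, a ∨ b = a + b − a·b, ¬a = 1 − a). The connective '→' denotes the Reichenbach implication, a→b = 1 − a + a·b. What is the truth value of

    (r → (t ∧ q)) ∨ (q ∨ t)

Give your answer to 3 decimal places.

0.992

t ∧ q = a·b on (0.6400, 0.8800) = 0.5632
r → (t ∧ q)  [Reichenbach: 1 − a + a·b] with a=0.4200, b=0.5632 → 0.8165
q ∨ t = a + b − a·b on (0.8800, 0.6400) = 0.9568
(r → (t ∧ q)) ∨ (q ∨ t) = a + b − a·b on (0.8165, 0.9568) = 0.9921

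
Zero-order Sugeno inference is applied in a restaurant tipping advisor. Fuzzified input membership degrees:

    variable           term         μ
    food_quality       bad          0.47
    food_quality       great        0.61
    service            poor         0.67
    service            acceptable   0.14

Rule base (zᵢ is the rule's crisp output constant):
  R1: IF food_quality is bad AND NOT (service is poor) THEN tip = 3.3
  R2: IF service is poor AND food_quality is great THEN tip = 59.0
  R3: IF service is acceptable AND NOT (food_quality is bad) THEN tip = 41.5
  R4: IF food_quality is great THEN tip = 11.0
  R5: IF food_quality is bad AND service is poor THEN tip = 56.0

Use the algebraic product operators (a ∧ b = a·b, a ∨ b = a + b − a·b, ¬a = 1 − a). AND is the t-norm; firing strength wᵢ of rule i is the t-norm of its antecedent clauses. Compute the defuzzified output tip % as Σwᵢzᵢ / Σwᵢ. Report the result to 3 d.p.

33.303

R1 (z=3.3): bad=0.47, ¬poor=1−0.67=0.33; AND[a·b] → w = 0.1551
R2 (z=59.0): poor=0.67, great=0.61; AND[a·b] → w = 0.4087
R3 (z=41.5): acceptable=0.14, ¬bad=1−0.47=0.53; AND[a·b] → w = 0.0742
R4 (z=11.0): great=0.61 → w = 0.6100
R5 (z=56.0): bad=0.47, poor=0.67; AND[a·b] → w = 0.3149
Weighted average = (0.1551·3.3 + 0.4087·59.0 + 0.0742·41.5 + 0.6100·11.0 + 0.3149·56.0) / (0.1551 + 0.4087 + 0.0742 + 0.6100 + 0.3149)
  = 52.0488 / 1.5629 = 33.303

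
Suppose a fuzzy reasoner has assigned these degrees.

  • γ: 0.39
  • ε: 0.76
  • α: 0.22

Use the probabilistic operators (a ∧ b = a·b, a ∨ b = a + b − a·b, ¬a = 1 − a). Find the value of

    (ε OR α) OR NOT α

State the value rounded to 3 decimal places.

0.959

ε OR α = a + b − a·b on (0.7600, 0.2200) = 0.8128
NOT α = 1 − 0.2200 = 0.7800
(ε OR α) OR NOT α = a + b − a·b on (0.8128, 0.7800) = 0.9588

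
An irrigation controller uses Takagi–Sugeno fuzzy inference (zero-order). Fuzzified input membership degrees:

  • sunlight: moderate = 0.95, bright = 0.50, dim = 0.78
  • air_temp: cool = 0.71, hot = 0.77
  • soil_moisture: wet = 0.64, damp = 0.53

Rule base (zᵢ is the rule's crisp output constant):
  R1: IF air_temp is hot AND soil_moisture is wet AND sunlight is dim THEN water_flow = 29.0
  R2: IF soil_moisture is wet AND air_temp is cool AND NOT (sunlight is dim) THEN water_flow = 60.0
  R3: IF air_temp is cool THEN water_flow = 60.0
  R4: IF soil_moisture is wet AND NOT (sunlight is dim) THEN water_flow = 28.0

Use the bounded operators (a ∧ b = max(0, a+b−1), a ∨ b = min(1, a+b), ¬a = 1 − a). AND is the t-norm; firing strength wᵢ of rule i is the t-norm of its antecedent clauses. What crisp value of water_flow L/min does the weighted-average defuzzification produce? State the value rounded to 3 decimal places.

R1 (z=29.0): hot=0.77, wet=0.64, dim=0.78; AND[max(0, a+b−1)] → w = 0.19
R2 (z=60.0): wet=0.64, cool=0.71, ¬dim=1−0.78=0.22; AND[max(0, a+b−1)] → w = 0.00
R3 (z=60.0): cool=0.71 → w = 0.71
R4 (z=28.0): wet=0.64, ¬dim=1−0.78=0.22; AND[max(0, a+b−1)] → w = 0.00
Weighted average = (0.19·29.0 + 0.00·60.0 + 0.71·60.0 + 0.00·28.0) / (0.19 + 0.00 + 0.71 + 0.00)
  = 48.1100 / 0.9000 = 53.456

53.456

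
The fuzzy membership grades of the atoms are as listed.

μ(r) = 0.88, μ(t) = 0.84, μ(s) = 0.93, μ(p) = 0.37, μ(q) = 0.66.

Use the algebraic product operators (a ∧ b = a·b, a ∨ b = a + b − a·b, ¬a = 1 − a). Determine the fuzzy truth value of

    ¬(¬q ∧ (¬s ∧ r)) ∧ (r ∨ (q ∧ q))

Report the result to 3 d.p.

0.913

¬q = 1 − 0.6600 = 0.3400
¬s = 1 − 0.9300 = 0.0700
¬s ∧ r = a·b on (0.0700, 0.8800) = 0.0616
¬q ∧ (¬s ∧ r) = a·b on (0.3400, 0.0616) = 0.0209
¬(¬q ∧ (¬s ∧ r)) = 1 − 0.0209 = 0.9791
q ∧ q = a·b on (0.6600, 0.6600) = 0.4356
r ∨ (q ∧ q) = a + b − a·b on (0.8800, 0.4356) = 0.9323
¬(¬q ∧ (¬s ∧ r)) ∧ (r ∨ (q ∧ q)) = a·b on (0.9791, 0.9323) = 0.9127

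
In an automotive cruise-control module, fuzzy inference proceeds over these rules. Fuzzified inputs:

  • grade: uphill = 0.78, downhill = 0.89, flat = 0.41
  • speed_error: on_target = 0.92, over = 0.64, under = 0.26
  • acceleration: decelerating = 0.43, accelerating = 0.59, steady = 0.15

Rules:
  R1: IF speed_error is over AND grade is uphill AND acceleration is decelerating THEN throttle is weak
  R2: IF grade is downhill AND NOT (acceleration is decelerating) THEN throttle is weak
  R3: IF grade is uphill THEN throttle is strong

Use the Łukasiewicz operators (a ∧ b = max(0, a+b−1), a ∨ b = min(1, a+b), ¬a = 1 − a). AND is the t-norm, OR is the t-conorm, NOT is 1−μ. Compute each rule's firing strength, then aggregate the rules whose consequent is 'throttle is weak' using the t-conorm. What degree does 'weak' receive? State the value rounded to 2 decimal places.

R1: over=0.64, uphill=0.78, decelerating=0.43; AND[max(0, a+b−1)] → w = 0.00
R2: downhill=0.89, ¬decelerating=1−0.43=0.57; AND[max(0, a+b−1)] → w = 0.46
R3: uphill=0.78 → w = 0.78
Rules with consequent 'weak': {R1, R2} → strengths 0.00, 0.46
Aggregate via t-conorm [min(1, a+b)]: 0.46

0.46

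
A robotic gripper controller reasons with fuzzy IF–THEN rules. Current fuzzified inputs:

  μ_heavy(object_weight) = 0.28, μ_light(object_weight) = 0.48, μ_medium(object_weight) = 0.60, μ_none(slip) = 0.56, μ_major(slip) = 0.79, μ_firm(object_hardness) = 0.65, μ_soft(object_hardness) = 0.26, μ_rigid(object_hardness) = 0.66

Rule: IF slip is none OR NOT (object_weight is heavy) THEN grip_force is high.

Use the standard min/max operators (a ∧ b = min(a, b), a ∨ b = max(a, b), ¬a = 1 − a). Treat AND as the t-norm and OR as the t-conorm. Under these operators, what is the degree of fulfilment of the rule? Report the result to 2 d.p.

firing strength: none=0.56, ¬heavy=1−0.28=0.72; OR[max(a, b)] → w = 0.72

0.72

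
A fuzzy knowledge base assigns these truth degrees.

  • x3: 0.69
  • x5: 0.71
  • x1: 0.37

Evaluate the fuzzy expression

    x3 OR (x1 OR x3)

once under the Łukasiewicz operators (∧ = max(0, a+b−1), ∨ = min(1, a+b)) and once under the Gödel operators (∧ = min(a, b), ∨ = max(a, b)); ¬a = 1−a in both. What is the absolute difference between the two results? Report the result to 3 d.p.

Under Łukasiewicz:
  x1 OR x3 = min(1, a+b) on (0.37, 0.69) = 1.00
  x3 OR (x1 OR x3) = min(1, a+b) on (0.69, 1.00) = 1.00
  → value = 1.0000
Under Gödel:
  x1 OR x3 = max(a, b) on (0.37, 0.69) = 0.69
  x3 OR (x1 OR x3) = max(a, b) on (0.69, 0.69) = 0.69
  → value = 0.6900
|1.0000 − 0.6900| = 0.310

0.310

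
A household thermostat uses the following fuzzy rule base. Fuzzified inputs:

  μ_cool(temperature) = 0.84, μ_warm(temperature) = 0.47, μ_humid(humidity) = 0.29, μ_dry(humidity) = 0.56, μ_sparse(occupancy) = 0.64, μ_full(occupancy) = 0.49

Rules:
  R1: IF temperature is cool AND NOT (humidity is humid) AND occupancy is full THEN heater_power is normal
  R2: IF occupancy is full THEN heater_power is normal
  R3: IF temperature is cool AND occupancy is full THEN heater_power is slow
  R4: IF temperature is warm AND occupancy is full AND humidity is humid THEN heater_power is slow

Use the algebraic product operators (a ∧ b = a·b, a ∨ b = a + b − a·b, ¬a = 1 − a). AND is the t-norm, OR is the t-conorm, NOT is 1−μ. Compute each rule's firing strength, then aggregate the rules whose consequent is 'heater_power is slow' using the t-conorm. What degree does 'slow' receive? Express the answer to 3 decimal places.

0.451

R1: cool=0.84, ¬humid=1−0.29=0.71, full=0.49; AND[a·b] → w = 0.2922
R2: full=0.49 → w = 0.4900
R3: cool=0.84, full=0.49; AND[a·b] → w = 0.4116
R4: warm=0.47, full=0.49, humid=0.29; AND[a·b] → w = 0.0668
Rules with consequent 'slow': {R3, R4} → strengths 0.4116, 0.0668
Aggregate via t-conorm [a + b − a·b]: 0.4509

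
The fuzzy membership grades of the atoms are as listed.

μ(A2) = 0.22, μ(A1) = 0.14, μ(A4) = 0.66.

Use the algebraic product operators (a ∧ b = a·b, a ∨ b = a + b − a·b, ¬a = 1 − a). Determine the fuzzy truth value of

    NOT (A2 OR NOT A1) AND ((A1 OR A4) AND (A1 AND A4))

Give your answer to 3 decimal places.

0.007

NOT A1 = 1 − 0.1400 = 0.8600
A2 OR NOT A1 = a + b − a·b on (0.2200, 0.8600) = 0.8908
NOT (A2 OR NOT A1) = 1 − 0.8908 = 0.1092
A1 OR A4 = a + b − a·b on (0.1400, 0.6600) = 0.7076
A1 AND A4 = a·b on (0.1400, 0.6600) = 0.0924
(A1 OR A4) AND (A1 AND A4) = a·b on (0.7076, 0.0924) = 0.0654
NOT (A2 OR NOT A1) AND ((A1 OR A4) AND (A1 AND A4)) = a·b on (0.1092, 0.0654) = 0.0071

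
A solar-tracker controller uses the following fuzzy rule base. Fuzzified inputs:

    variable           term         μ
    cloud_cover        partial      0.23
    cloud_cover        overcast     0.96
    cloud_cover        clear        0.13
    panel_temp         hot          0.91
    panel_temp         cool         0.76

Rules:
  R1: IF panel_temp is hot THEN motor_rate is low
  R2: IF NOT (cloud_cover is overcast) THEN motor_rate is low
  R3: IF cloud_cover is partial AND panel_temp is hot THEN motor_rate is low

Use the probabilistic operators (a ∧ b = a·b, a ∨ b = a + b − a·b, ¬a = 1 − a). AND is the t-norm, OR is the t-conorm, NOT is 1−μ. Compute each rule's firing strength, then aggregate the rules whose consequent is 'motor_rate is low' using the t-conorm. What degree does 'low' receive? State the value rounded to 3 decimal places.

0.932

R1: hot=0.91 → w = 0.9100
R2: ¬overcast=1−0.96=0.04 → w = 0.0400
R3: partial=0.23, hot=0.91; AND[a·b] → w = 0.2093
Rules with consequent 'low': {R1, R2, R3} → strengths 0.9100, 0.0400, 0.2093
Aggregate via t-conorm [a + b − a·b]: 0.9317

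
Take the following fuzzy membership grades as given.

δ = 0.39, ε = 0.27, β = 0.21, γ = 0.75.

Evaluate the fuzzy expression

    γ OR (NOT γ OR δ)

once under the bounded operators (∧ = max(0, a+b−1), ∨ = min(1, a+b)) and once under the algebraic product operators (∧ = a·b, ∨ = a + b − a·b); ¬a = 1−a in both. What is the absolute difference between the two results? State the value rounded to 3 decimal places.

0.114

Under bounded:
  NOT γ = 1 − 0.75 = 0.25
  NOT γ OR δ = min(1, a+b) on (0.25, 0.39) = 0.64
  γ OR (NOT γ OR δ) = min(1, a+b) on (0.75, 0.64) = 1.00
  → value = 1.0000
Under algebraic product:
  NOT γ = 1 − 0.7500 = 0.2500
  NOT γ OR δ = a + b − a·b on (0.2500, 0.3900) = 0.5425
  γ OR (NOT γ OR δ) = a + b − a·b on (0.7500, 0.5425) = 0.8856
  → value = 0.8856
|1.0000 − 0.8856| = 0.114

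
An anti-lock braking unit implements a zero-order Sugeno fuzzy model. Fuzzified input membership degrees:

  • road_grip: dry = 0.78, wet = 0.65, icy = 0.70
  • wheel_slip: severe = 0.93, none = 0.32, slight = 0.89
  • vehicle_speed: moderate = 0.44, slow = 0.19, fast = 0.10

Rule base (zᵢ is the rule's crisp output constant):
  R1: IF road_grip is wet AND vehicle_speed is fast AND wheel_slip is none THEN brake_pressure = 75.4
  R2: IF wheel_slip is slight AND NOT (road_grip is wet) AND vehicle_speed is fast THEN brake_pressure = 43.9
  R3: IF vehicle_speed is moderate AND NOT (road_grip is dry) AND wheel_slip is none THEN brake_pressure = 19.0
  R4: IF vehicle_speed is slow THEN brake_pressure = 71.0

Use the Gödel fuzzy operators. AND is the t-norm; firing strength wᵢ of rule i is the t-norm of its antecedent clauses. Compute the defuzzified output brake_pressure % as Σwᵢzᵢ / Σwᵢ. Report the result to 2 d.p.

48.52

R1 (z=75.4): wet=0.65, fast=0.10, none=0.32; AND[min(a, b)] → w = 0.10
R2 (z=43.9): slight=0.89, ¬wet=1−0.65=0.35, fast=0.10; AND[min(a, b)] → w = 0.10
R3 (z=19.0): moderate=0.44, ¬dry=1−0.78=0.22, none=0.32; AND[min(a, b)] → w = 0.22
R4 (z=71.0): slow=0.19 → w = 0.19
Weighted average = (0.10·75.4 + 0.10·43.9 + 0.22·19.0 + 0.19·71.0) / (0.10 + 0.10 + 0.22 + 0.19)
  = 29.6000 / 0.6100 = 48.52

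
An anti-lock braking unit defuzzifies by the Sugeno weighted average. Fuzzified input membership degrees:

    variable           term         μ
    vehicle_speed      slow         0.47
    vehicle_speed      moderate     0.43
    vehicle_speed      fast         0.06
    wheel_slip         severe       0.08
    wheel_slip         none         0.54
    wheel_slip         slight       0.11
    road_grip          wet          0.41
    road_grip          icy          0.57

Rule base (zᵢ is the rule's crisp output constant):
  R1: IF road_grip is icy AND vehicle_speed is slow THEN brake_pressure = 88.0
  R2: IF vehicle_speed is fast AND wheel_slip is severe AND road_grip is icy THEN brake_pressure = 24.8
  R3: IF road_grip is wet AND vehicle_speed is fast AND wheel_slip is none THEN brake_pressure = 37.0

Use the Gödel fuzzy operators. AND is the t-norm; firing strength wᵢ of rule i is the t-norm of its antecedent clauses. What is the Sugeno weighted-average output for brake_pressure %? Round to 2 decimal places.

76.39

R1 (z=88.0): icy=0.57, slow=0.47; AND[min(a, b)] → w = 0.47
R2 (z=24.8): fast=0.06, severe=0.08, icy=0.57; AND[min(a, b)] → w = 0.06
R3 (z=37.0): wet=0.41, fast=0.06, none=0.54; AND[min(a, b)] → w = 0.06
Weighted average = (0.47·88.0 + 0.06·24.8 + 0.06·37.0) / (0.47 + 0.06 + 0.06)
  = 45.0680 / 0.5900 = 76.39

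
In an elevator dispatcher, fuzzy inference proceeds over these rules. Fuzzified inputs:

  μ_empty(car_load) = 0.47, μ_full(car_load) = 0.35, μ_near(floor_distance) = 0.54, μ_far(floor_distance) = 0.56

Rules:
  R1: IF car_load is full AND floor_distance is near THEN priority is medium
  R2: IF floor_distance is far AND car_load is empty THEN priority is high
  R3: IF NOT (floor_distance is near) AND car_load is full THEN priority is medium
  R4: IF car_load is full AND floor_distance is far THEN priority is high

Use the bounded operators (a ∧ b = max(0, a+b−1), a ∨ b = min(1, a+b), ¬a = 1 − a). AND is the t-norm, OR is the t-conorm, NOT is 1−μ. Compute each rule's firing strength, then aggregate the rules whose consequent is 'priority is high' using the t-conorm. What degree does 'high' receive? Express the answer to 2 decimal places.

R1: full=0.35, near=0.54; AND[max(0, a+b−1)] → w = 0.00
R2: far=0.56, empty=0.47; AND[max(0, a+b−1)] → w = 0.03
R3: ¬near=1−0.54=0.46, full=0.35; AND[max(0, a+b−1)] → w = 0.00
R4: full=0.35, far=0.56; AND[max(0, a+b−1)] → w = 0.00
Rules with consequent 'high': {R2, R4} → strengths 0.03, 0.00
Aggregate via t-conorm [min(1, a+b)]: 0.03

0.03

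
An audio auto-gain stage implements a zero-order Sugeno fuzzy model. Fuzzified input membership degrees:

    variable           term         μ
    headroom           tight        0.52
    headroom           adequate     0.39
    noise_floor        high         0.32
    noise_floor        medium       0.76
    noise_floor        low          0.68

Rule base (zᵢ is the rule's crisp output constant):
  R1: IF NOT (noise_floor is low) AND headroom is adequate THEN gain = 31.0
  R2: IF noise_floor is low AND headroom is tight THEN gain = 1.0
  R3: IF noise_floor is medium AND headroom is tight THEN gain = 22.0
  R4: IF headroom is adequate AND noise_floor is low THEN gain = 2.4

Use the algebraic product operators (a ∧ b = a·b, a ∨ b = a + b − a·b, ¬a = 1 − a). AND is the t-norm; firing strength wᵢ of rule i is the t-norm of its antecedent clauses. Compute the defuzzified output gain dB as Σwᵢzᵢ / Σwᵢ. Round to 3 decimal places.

R1 (z=31.0): ¬low=1−0.68=0.32, adequate=0.39; AND[a·b] → w = 0.1248
R2 (z=1.0): low=0.68, tight=0.52; AND[a·b] → w = 0.3536
R3 (z=22.0): medium=0.76, tight=0.52; AND[a·b] → w = 0.3952
R4 (z=2.4): adequate=0.39, low=0.68; AND[a·b] → w = 0.2652
Weighted average = (0.1248·31.0 + 0.3536·1.0 + 0.3952·22.0 + 0.2652·2.4) / (0.1248 + 0.3536 + 0.3952 + 0.2652)
  = 13.5533 / 1.1388 = 11.901

11.901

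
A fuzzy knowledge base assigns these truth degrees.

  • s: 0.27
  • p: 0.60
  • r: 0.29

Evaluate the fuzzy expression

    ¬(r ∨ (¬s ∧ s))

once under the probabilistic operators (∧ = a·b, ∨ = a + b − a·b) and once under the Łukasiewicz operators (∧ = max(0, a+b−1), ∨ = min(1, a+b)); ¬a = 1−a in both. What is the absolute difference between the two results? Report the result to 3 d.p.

Under probabilistic:
  ¬s = 1 − 0.2700 = 0.7300
  ¬s ∧ s = a·b on (0.7300, 0.2700) = 0.1971
  r ∨ (¬s ∧ s) = a + b − a·b on (0.2900, 0.1971) = 0.4299
  ¬(r ∨ (¬s ∧ s)) = 1 − 0.4299 = 0.5701
  → value = 0.5701
Under Łukasiewicz:
  ¬s = 1 − 0.27 = 0.73
  ¬s ∧ s = max(0, a+b−1) on (0.73, 0.27) = 0.00
  r ∨ (¬s ∧ s) = min(1, a+b) on (0.29, 0.00) = 0.29
  ¬(r ∨ (¬s ∧ s)) = 1 − 0.29 = 0.71
  → value = 0.7100
|0.5701 − 0.7100| = 0.140

0.140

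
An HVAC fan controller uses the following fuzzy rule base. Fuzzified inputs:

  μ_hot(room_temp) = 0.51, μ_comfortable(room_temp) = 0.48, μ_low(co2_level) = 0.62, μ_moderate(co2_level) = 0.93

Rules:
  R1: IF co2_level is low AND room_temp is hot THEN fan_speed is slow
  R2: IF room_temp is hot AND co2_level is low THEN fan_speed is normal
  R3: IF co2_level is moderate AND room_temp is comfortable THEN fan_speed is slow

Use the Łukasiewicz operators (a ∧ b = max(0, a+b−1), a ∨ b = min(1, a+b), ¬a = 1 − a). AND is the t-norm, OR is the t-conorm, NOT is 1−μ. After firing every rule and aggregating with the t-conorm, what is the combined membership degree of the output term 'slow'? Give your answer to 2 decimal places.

R1: low=0.62, hot=0.51; AND[max(0, a+b−1)] → w = 0.13
R2: hot=0.51, low=0.62; AND[max(0, a+b−1)] → w = 0.13
R3: moderate=0.93, comfortable=0.48; AND[max(0, a+b−1)] → w = 0.41
Rules with consequent 'slow': {R1, R3} → strengths 0.13, 0.41
Aggregate via t-conorm [min(1, a+b)]: 0.54

0.54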